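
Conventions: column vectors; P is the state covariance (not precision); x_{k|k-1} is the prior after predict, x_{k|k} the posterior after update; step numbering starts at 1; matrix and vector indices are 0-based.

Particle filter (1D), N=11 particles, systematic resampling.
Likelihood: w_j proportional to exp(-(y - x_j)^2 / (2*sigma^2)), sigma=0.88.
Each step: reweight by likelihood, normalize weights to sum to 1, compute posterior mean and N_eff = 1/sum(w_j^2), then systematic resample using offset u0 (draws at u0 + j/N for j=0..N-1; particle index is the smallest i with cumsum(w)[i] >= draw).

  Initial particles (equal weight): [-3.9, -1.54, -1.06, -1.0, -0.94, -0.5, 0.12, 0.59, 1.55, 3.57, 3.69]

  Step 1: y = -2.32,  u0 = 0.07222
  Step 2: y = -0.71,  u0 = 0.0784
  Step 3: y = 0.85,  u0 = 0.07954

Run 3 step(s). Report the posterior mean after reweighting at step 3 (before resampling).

step 1: w=[0.1001, 0.3386, 0.1799, 0.1628, 0.1466, 0.0591, 0.0107, 0.0021, 0.0000, 0.0000, 0.0000]  mean=-1.4300  Neff=4.7927  idx=[0, 1, 1, 1, 1, 2, 2, 3, 4, 4, 5]
step 2: w=[0.0002, 0.0776, 0.0776, 0.0776, 0.0776, 0.1118, 0.1118, 0.1146, 0.1169, 0.1169, 0.1176]  mean=-1.1086  Neff=9.6753  idx=[2, 3, 4, 5, 6, 6, 7, 8, 9, 10, 10]
step 3: w=[0.0187, 0.0187, 0.0187, 0.0709, 0.0709, 0.0709, 0.0820, 0.0944, 0.0944, 0.2303, 0.2303]  mean=-0.8014  Neff=6.8153  idx=[3, 4, 5, 7, 7, 8, 9, 9, 10, 10, 10]

post_mean = -0.8014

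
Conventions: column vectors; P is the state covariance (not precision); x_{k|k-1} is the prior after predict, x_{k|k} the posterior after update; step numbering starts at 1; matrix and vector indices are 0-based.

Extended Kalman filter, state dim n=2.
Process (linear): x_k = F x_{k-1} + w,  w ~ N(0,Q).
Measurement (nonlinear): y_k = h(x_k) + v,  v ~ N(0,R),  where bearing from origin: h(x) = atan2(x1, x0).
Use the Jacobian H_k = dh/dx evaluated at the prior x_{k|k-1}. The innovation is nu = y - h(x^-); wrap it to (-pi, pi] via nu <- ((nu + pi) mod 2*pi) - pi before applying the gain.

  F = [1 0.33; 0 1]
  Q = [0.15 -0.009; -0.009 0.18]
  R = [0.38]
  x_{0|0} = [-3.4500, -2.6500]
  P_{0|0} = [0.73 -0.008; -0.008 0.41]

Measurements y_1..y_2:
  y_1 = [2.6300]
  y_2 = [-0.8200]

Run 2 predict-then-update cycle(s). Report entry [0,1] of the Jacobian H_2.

H_jac[0,1] = -0.1557

step 1: x^-=[-4.3245, -2.6500]  P^-=[0.9194 0.1183; 0.1183 0.5900]  H_jac=[0.1030 -0.1681]  S=[0.4023]  K=[0.1860; -0.2162]  nu=[-1.0614]  x^+=[-4.5219, -2.4205]  P^+=[0.9055 0.1345; 0.1345 0.5712]
step 2: x^-=[-5.3206, -2.4205]  P^-=[1.2064 0.3140; 0.3140 0.7512]  H_jac=[0.0708 -0.1557]  S=[0.3973]  K=[0.0920; -0.2384]  nu=[1.8947]  x^+=[-5.1463, -2.8722]  P^+=[1.2030 0.3227; 0.3227 0.7286]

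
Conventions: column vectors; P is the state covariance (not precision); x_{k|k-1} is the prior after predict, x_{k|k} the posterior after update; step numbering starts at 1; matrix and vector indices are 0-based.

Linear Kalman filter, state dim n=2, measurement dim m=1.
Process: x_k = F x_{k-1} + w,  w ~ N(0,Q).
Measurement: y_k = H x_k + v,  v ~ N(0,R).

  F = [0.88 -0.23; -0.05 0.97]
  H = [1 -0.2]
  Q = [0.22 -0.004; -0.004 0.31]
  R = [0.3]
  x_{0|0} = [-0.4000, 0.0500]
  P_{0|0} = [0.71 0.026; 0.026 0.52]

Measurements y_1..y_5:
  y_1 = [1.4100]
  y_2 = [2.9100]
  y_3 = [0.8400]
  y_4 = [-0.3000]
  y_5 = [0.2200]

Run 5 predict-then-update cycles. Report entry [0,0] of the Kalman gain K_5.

K[0,0] = 0.5213

step 1: x^-=[-0.3635, 0.0685]  P^-=[0.7868 -0.1288; -0.1288 0.7985]  S=[1.1703]  K=[0.6943; -0.2465]  nu=[1.7872]  x^+=[0.8774, -0.3720]  P^+=[0.2226 0.0715; 0.0715 0.7274]
step 2: x^-=[0.8577, -0.4048]  P^-=[0.4019 -0.1142; -0.1142 0.9880]  S=[0.7871]  K=[0.5396; -0.3961]  nu=[1.9713]  x^+=[1.9215, -1.1857]  P^+=[0.1727 0.0541; 0.0541 0.8645]
step 3: x^-=[1.9636, -1.2462]  P^-=[0.3776 -0.1577; -0.1577 1.1186]  S=[0.7854]  K=[0.5209; -0.4856]  nu=[-1.3729]  x^+=[1.2485, -0.5795]  P^+=[0.1645 0.0410; 0.0410 0.9334]
step 4: x^-=[1.2320, -0.6245]  P^-=[0.3802 -0.1840; -0.1840 1.1847]  S=[0.8011]  K=[0.5204; -0.5254]  nu=[-1.6569]  x^+=[0.3696, 0.2461]  P^+=[0.1631 0.0351; 0.0351 0.9635]
step 5: x^-=[0.2687, 0.2202]  P^-=[0.3831 -0.1958; -0.1958 1.2135]  S=[0.8100]  K=[0.5213; -0.5414]  nu=[-0.0047]  x^+=[0.2663, 0.2227]  P^+=[0.1630 0.0328; 0.0328 0.9761]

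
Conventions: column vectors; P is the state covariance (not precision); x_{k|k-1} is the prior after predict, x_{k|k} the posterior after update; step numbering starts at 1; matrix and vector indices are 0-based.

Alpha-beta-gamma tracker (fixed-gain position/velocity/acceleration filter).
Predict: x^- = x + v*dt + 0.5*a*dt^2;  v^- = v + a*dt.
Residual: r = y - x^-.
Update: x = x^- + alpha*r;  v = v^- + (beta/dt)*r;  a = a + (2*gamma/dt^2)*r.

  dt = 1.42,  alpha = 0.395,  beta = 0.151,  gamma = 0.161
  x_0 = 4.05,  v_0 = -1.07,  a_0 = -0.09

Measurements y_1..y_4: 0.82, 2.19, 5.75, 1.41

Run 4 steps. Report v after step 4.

v_post = 1.0764

step 1: x_pred=2.4399  r=-1.6199  x^+=1.8000  v^+=-1.3701  a^+=-0.3487
step 2: x_pred=-0.4970  r=2.6870  x^+=0.5644  v^+=-1.5794  a^+=0.0804
step 3: x_pred=-1.5974  r=7.3474  x^+=1.3048  v^+=-0.6840  a^+=1.2537
step 4: x_pred=1.5976  r=-0.1876  x^+=1.5235  v^+=1.0764  a^+=1.2238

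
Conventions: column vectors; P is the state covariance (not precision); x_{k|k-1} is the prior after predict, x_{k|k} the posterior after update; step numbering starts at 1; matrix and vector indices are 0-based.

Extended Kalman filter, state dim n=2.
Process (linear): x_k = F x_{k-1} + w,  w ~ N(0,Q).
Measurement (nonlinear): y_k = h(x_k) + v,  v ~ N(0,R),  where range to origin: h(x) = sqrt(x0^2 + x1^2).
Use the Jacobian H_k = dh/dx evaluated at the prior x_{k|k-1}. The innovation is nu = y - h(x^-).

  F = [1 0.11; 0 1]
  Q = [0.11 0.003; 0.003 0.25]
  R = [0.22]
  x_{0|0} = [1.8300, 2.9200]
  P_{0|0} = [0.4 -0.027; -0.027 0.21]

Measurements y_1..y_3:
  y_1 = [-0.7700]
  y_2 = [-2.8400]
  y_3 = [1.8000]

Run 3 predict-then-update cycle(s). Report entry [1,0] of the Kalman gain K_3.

step 1: x^-=[2.1512, 2.9200]  P^-=[0.5066 -0.0009; -0.0009 0.4600]  H_jac=[0.5931 0.8051]  S=[0.6955]  K=[0.4310; 0.5317]  nu=[-4.3969]  x^+=[0.2563, 0.5822]  P^+=[0.3774 -0.1603; -0.1603 0.2634]
step 2: x^-=[0.3203, 0.5822]  P^-=[0.4553 -0.1283; -0.1283 0.5134]  H_jac=[0.4820 0.8761]  S=[0.6115]  K=[0.1751; 0.6344]  nu=[-3.5045]  x^+=[-0.2933, -1.6410]  P^+=[0.4366 -0.1962; -0.1962 0.2673]
step 3: x^-=[-0.4738, -1.6410]  P^-=[0.5067 -0.1638; -0.1638 0.5173]  H_jac=[-0.2774 -0.9608]  S=[0.6491]  K=[0.0260; -0.6956]  nu=[0.0919]  x^+=[-0.4715, -1.7050]  P^+=[0.5062 -0.1521; -0.1521 0.2032]

K[1,0] = -0.6956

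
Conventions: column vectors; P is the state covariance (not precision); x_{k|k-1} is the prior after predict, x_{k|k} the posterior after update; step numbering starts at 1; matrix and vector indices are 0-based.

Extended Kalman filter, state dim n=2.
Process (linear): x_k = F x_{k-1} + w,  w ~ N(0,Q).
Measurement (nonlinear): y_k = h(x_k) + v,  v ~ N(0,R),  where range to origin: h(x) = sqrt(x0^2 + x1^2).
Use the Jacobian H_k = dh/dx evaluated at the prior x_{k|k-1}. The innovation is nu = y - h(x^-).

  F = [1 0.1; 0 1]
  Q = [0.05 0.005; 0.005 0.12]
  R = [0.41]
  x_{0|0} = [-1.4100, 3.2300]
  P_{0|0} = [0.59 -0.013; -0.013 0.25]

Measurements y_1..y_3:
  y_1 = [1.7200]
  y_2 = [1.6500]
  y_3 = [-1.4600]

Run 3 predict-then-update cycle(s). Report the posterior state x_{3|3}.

step 1: x^-=[-1.0870, 3.2300]  P^-=[0.6399 0.0170; 0.0170 0.3700]  H_jac=[-0.3190 0.9478]  S=[0.7972]  K=[-0.2358; 0.4331]  nu=[-1.6880]  x^+=[-0.6889, 2.4989]  P^+=[0.5956 0.0984; 0.0984 0.2205]
step 2: x^-=[-0.4390, 2.4989]  P^-=[0.6675 0.1255; 0.1255 0.3405]  H_jac=[-0.1730 0.9849]  S=[0.7175]  K=[0.0112; 0.4371]  nu=[-0.8872]  x^+=[-0.4490, 2.1111]  P^+=[0.6674 0.1219; 0.1219 0.2034]
step 3: x^-=[-0.2379, 2.1111]  P^-=[0.7438 0.1473; 0.1473 0.3234]  H_jac=[-0.1120 0.9937]  S=[0.7059]  K=[0.0893; 0.4319]  nu=[-3.5845]  x^+=[-0.5581, 0.5630]  P^+=[0.7382 0.1200; 0.1200 0.1917]

x_post = [-0.5581, 0.5630]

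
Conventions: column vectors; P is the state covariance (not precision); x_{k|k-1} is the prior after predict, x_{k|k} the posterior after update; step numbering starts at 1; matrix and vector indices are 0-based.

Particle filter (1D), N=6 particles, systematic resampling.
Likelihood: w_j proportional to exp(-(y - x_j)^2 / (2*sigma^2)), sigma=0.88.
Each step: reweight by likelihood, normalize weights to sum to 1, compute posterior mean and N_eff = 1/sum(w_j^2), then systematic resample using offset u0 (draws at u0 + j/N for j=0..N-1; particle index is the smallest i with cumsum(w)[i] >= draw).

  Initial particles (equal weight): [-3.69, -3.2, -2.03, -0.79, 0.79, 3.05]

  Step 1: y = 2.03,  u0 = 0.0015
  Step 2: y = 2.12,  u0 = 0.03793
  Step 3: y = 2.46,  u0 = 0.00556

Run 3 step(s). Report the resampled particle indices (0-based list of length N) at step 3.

resampled_idx = [0, 2, 3, 3, 4, 5]

step 1: w=[0.0000, 0.0000, 0.0000, 0.0066, 0.4176, 0.5757]  mean=2.0805  Neff=1.9767  idx=[3, 4, 4, 5, 5, 5]
step 2: w=[0.0018, 0.1353, 0.1353, 0.2425, 0.2425, 0.2425]  mean=2.4316  Neff=4.6929  idx=[1, 2, 3, 4, 4, 5]
step 3: w=[0.0469, 0.0469, 0.2266, 0.2266, 0.2266, 0.2266]  mean=2.8382  Neff=4.7681  idx=[0, 2, 3, 3, 4, 5]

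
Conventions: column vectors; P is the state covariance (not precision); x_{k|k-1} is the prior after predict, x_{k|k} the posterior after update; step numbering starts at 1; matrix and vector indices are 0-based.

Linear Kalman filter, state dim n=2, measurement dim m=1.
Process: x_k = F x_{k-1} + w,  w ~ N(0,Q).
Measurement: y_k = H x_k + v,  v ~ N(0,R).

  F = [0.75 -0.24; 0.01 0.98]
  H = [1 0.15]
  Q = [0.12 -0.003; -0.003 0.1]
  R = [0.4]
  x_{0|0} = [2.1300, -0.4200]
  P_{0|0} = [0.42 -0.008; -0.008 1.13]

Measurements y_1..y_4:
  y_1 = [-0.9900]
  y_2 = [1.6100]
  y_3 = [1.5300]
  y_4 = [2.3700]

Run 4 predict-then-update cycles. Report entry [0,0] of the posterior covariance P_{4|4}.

step 1: x^-=[1.6983, -0.3903]  P^-=[0.4242 -0.2715; -0.2715 1.1851]  S=[0.7694]  K=[0.4984; -0.1218]  nu=[-2.6298]  x^+=[0.3876, -0.0700]  P^+=[0.2331 -0.2248; -0.2248 1.1737]
step 2: x^-=[0.3075, -0.0647]  P^-=[0.3996 -0.4420; -0.4420 1.2229]  S=[0.6946]  K=[0.4799; -0.3723]  nu=[1.3122]  x^+=[0.9373, -0.5532]  P^+=[0.2397 -0.3179; -0.3179 1.1266]
step 3: x^-=[0.8357, -0.5328]  P^-=[0.4341 -0.4991; -0.4991 1.1758]  S=[0.7109]  K=[0.5054; -0.4540]  nu=[0.7742]  x^+=[1.2270, -0.8842]  P^+=[0.2526 -0.3360; -0.3360 1.0293]
step 4: x^-=[1.1325, -0.8543]  P^-=[0.4423 -0.4893; -0.4893 1.0820]  S=[0.7198]  K=[0.5125; -0.4543]  nu=[1.3657]  x^+=[1.8323, -1.4747]  P^+=[0.2532 -0.3217; -0.3217 0.9334]

P_post[0,0] = 0.2532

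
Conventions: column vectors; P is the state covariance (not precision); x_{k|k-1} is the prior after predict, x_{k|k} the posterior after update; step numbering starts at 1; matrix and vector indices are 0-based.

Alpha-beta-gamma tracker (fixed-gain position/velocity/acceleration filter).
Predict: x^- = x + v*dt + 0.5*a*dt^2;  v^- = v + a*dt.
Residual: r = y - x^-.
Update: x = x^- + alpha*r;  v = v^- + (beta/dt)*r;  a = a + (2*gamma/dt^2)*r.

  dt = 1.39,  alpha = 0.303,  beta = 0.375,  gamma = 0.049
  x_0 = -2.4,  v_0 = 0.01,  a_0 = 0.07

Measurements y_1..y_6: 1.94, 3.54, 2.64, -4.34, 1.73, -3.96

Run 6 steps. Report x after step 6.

step 1: x_pred=-2.3185  r=4.2585  x^+=-1.0282  v^+=1.2562  a^+=0.2860
step 2: x_pred=0.9942  r=2.5458  x^+=1.7656  v^+=2.3405  a^+=0.4151
step 3: x_pred=5.4199  r=-2.7799  x^+=4.5776  v^+=2.1676  a^+=0.2741
step 4: x_pred=7.8553  r=-12.1953  x^+=4.1602  v^+=-0.7415  a^+=-0.3445
step 5: x_pred=2.7967  r=-1.0667  x^+=2.4735  v^+=-1.5081  a^+=-0.3986
step 6: x_pred=-0.0078  r=-3.9522  x^+=-1.2053  v^+=-3.1283  a^+=-0.5990

x_post = -1.2053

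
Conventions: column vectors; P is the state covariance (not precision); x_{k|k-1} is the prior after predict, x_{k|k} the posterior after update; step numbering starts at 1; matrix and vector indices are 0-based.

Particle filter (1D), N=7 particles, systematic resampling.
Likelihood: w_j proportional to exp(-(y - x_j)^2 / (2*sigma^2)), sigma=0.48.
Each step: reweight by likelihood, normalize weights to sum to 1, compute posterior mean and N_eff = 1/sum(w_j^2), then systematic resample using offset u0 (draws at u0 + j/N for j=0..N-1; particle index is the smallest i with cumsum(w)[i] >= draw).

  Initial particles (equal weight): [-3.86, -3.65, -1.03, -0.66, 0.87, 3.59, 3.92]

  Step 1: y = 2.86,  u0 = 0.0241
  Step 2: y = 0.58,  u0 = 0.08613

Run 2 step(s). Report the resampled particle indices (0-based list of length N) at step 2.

step 1: w=[0.0000, 0.0000, 0.0000, 0.0000, 0.0005, 0.7824, 0.2171]  mean=3.6604  Neff=1.5167  idx=[5, 5, 5, 5, 5, 5, 6]
step 2: w=[0.1664, 0.1664, 0.1664, 0.1664, 0.1664, 0.1664, 0.0018]  mean=3.5906  Neff=6.0211  idx=[0, 1, 2, 3, 3, 4, 5]

resampled_idx = [0, 1, 2, 3, 3, 4, 5]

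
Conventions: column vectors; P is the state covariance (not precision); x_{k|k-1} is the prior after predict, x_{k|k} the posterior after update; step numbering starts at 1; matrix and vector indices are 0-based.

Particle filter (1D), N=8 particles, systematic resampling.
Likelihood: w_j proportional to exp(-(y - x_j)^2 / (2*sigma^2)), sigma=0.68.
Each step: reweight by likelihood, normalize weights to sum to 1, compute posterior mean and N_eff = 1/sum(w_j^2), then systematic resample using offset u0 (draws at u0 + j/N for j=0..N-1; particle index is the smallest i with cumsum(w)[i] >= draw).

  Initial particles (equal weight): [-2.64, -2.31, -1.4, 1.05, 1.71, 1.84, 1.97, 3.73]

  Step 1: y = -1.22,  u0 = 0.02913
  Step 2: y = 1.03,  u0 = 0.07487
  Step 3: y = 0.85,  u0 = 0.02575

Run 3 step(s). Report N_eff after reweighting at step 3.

step 1: w=[0.0831, 0.2036, 0.7104, 0.0028, 0.0001, 0.0000, 0.0000, 0.0000]  mean=-1.6811  Neff=1.8083  idx=[0, 1, 1, 2, 2, 2, 2, 2]
step 2: w=[0.0001, 0.0007, 0.0007, 0.1997, 0.1997, 0.1997, 0.1997, 0.1997]  mean=-1.4013  Neff=5.0142  idx=[3, 3, 4, 5, 5, 6, 7, 7]
step 3: w=[0.1250, 0.1250, 0.1250, 0.1250, 0.1250, 0.1250, 0.1250, 0.1250]  mean=-1.4000  Neff=8.0000  idx=[0, 1, 2, 3, 4, 5, 6, 7]

N_eff = 8.0000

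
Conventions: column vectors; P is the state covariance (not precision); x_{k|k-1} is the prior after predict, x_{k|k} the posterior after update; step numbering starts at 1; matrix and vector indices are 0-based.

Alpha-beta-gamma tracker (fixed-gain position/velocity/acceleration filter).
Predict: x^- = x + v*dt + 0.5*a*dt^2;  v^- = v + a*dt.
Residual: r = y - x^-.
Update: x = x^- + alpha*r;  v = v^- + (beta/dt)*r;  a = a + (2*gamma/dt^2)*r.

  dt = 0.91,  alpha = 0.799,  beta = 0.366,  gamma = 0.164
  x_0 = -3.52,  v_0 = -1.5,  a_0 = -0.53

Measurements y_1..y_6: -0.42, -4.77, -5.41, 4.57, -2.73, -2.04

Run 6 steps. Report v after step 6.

step 1: x_pred=-5.1044  r=4.6844  x^+=-1.3616  v^+=-0.0982  a^+=1.3255
step 2: x_pred=-0.9022  r=-3.8678  x^+=-3.9926  v^+=-0.4477  a^+=-0.2066
step 3: x_pred=-4.4855  r=-0.9245  x^+=-5.2242  v^+=-1.0075  a^+=-0.5727
step 4: x_pred=-6.3781  r=10.9481  x^+=2.3694  v^+=2.8746  a^+=3.7637
step 5: x_pred=6.5437  r=-9.2737  x^+=-0.8660  v^+=2.5697  a^+=0.0905
step 6: x_pred=1.5099  r=-3.5499  x^+=-1.3265  v^+=1.2243  a^+=-1.3156

v_post = 1.2243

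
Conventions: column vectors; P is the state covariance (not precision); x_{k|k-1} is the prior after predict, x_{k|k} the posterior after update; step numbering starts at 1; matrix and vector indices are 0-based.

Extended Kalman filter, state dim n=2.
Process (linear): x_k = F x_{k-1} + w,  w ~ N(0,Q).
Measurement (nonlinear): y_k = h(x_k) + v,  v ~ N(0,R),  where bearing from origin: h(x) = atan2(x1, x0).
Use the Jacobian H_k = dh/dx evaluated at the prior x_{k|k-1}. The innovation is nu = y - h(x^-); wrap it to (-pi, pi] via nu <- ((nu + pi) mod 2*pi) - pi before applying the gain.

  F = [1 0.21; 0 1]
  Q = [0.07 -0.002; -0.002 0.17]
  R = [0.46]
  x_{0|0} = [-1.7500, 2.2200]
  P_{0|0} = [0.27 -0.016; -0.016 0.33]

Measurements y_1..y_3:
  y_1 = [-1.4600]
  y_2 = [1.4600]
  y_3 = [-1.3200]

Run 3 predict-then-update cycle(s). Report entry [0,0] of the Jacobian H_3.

step 1: x^-=[-1.2838, 2.2200]  P^-=[0.3478 0.0513; 0.0513 0.5000]  H_jac=[-0.3376 -0.1952]  S=[0.5254]  K=[-0.2425; -0.2187]  nu=[2.7281]  x^+=[-1.9454, 1.6233]  P^+=[0.3169 0.0234; 0.0234 0.4749]
step 2: x^-=[-1.6045, 1.6233]  P^-=[0.4177 0.1212; 0.1212 0.6449]  H_jac=[-0.3116 -0.3080]  S=[0.5850]  K=[-0.2863; -0.4040]  nu=[-0.8904]  x^+=[-1.3496, 1.9831]  P^+=[0.3698 0.0535; 0.0535 0.5494]
step 3: x^-=[-0.9332, 1.9831]  P^-=[0.4865 0.1669; 0.1669 0.7194]  H_jac=[-0.4128 -0.1943]  S=[0.5968]  K=[-0.3908; -0.3496]  nu=[2.9526]  x^+=[-2.0871, 0.9509]  P^+=[0.3953 0.0853; 0.0853 0.6464]

H_jac[0,0] = -0.4128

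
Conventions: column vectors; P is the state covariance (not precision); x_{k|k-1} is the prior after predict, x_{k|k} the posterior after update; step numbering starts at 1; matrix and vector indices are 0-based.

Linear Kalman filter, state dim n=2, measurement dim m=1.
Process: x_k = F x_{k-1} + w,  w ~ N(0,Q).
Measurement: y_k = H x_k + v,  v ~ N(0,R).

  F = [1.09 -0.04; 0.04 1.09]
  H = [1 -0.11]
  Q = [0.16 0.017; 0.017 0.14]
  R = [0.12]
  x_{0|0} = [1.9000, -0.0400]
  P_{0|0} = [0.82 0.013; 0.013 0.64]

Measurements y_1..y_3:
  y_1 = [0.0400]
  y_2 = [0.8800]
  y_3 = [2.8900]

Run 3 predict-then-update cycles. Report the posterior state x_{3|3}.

x_post = [2.1905, -0.2287]

step 1: x^-=[2.0726, 0.0324]  P^-=[1.1341 0.0403; 0.0403 0.9028]  S=[1.2562]  K=[0.8993; -0.0470]  nu=[-2.0290]  x^+=[0.2479, 0.1278]  P^+=[0.1182 0.0934; 0.0934 0.9001]
step 2: x^-=[0.2651, 0.1492]  P^-=[0.2937 0.0937; 0.0937 1.2177]  S=[0.4078]  K=[0.6949; -0.0987]  nu=[0.6313]  x^+=[0.7038, 0.0869]  P^+=[0.0968 0.1217; 0.1217 1.2137]
step 3: x^-=[0.7637, 0.1228]  P^-=[0.2663 0.1127; 0.1127 1.5928]  S=[0.3808]  K=[0.6668; -0.1643]  nu=[2.1398]  x^+=[2.1905, -0.2287]  P^+=[0.0970 0.1544; 0.1544 1.5825]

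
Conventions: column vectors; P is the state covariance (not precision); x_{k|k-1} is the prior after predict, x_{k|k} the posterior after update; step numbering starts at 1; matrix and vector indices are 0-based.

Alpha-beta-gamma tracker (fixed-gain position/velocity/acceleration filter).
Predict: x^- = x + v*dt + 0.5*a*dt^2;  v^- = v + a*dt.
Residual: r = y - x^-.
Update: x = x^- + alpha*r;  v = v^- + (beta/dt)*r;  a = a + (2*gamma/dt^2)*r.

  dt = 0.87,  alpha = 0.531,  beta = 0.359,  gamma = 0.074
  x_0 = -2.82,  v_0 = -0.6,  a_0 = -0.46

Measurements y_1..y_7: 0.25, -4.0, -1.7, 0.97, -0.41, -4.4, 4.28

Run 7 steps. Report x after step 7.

x_post = 1.0832

step 1: x_pred=-3.5161  r=3.7661  x^+=-1.5163  v^+=0.5539  a^+=0.2764
step 2: x_pred=-0.9298  r=-3.0702  x^+=-2.5601  v^+=-0.4726  a^+=-0.3239
step 3: x_pred=-3.0938  r=1.3938  x^+=-2.3537  v^+=-0.1792  a^+=-0.0514
step 4: x_pred=-2.5291  r=3.4991  x^+=-0.6711  v^+=1.2199  a^+=0.6328
step 5: x_pred=0.6298  r=-1.0398  x^+=0.0777  v^+=1.3414  a^+=0.4295
step 6: x_pred=1.4072  r=-5.8072  x^+=-1.6764  v^+=-0.6812  a^+=-0.7060
step 7: x_pred=-2.5363  r=6.8163  x^+=1.0832  v^+=1.5172  a^+=0.6268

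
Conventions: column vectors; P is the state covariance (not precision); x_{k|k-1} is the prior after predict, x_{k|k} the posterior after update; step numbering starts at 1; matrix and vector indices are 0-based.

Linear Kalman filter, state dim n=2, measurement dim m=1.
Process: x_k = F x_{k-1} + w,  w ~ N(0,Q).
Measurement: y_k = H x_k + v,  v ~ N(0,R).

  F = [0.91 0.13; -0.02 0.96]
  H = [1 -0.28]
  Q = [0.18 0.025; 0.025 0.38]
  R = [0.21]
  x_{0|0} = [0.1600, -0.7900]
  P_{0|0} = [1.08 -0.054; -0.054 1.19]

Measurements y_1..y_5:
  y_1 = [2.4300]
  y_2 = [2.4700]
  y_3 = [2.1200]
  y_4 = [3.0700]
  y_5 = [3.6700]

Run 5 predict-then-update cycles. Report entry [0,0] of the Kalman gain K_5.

K[0,0] = 0.7227

step 1: x^-=[0.0429, -0.7616]  P^-=[1.0817 0.1068; 0.1068 1.4792]  S=[1.3478]  K=[0.7803; -0.2280]  nu=[2.1739]  x^+=[1.7393, -1.2573]  P^+=[0.2609 0.3467; 0.3467 1.4091]
step 2: x^-=[1.4193, -1.2418]  P^-=[0.5019 0.4981; 0.4981 1.6654]  S=[0.5636]  K=[0.6431; 0.0563]  nu=[0.7030]  x^+=[1.8714, -1.2022]  P^+=[0.2688 0.4776; 0.4776 1.6637]
step 3: x^-=[1.5467, -1.1916]  P^-=[0.5437 0.6438; 0.6438 1.8950]  S=[0.5418]  K=[0.6709; 0.2089]  nu=[0.2397]  x^+=[1.7075, -1.1415]  P^+=[0.2999 0.5678; 0.5678 1.8713]
step 4: x^-=[1.4054, -1.1300]  P^-=[0.5943 0.7477; 0.7477 2.0830]  S=[0.5489]  K=[0.7013; 0.2996]  nu=[1.3482]  x^+=[2.3509, -0.7261]  P^+=[0.3243 0.6323; 0.6323 2.0337]
step 5: x^-=[2.0449, -0.7441]  P^-=[0.6326 0.8237; 0.8237 2.2301]  S=[0.5561]  K=[0.7227; 0.3583]  nu=[1.4167]  x^+=[3.0688, -0.2365]  P^+=[0.3421 0.6797; 0.6797 2.1587]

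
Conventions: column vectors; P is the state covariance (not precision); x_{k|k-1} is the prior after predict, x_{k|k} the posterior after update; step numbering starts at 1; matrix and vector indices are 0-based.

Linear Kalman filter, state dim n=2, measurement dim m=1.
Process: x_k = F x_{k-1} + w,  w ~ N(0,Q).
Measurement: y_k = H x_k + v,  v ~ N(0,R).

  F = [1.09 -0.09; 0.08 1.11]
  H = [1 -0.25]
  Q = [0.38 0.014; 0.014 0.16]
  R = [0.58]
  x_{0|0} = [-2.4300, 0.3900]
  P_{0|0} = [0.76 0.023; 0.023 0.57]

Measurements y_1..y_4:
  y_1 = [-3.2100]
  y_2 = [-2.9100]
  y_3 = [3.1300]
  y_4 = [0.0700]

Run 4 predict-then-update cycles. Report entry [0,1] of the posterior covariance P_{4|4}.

P_post[0,1] = 0.4388

step 1: x^-=[-2.6838, 0.2385]  P^-=[1.2831 0.0510; 0.0510 0.8712]  S=[1.8920]  K=[0.6714; -0.0882]  nu=[-0.4666]  x^+=[-2.9971, 0.2796]  P^+=[0.4302 0.1630; 0.1630 0.8565]
step 2: x^-=[-3.2920, 0.0706]  P^-=[0.8660 0.1620; 0.1620 1.2470]  S=[1.4430]  K=[0.5721; -0.1038]  nu=[0.3996]  x^+=[-3.0633, 0.0292]  P^+=[0.3937 0.2477; 0.2477 1.2315]
step 3: x^-=[-3.3417, -0.2127]  P^-=[0.8092 0.2232; 0.2232 1.7238]  S=[1.3853]  K=[0.5438; -0.1500]  nu=[6.4185]  x^+=[0.1489, -1.1754]  P^+=[0.3995 0.3362; 0.3362 1.6927]
step 4: x^-=[0.2681, -1.2928]  P^-=[0.8024 0.2841; 0.2841 2.3078]  S=[1.3846]  K=[0.5282; -0.2115]  nu=[-0.5213]  x^+=[-0.0072, -1.1825]  P^+=[0.4161 0.4388; 0.4388 2.2458]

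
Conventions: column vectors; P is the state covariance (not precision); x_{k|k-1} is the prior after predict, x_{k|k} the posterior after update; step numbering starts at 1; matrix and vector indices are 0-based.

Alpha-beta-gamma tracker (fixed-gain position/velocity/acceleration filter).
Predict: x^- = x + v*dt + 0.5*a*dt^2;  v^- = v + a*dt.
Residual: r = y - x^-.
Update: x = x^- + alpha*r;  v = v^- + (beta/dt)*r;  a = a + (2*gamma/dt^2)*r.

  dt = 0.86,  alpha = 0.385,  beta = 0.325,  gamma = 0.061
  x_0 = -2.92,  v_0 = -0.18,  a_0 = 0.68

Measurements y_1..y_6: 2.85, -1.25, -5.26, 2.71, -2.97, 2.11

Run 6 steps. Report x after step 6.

x_post = 0.1406

step 1: x_pred=-2.8233  r=5.6733  x^+=-0.6391  v^+=2.5488  a^+=1.6158
step 2: x_pred=2.1504  r=-3.4004  x^+=0.8412  v^+=2.6534  a^+=1.0549
step 3: x_pred=3.5133  r=-8.7733  x^+=0.1356  v^+=0.2451  a^+=-0.3923
step 4: x_pred=0.2013  r=2.5087  x^+=1.1672  v^+=0.8558  a^+=0.0216
step 5: x_pred=1.9112  r=-4.8812  x^+=0.0319  v^+=-0.9702  a^+=-0.7836
step 6: x_pred=-1.0923  r=3.2023  x^+=0.1406  v^+=-0.4340  a^+=-0.2554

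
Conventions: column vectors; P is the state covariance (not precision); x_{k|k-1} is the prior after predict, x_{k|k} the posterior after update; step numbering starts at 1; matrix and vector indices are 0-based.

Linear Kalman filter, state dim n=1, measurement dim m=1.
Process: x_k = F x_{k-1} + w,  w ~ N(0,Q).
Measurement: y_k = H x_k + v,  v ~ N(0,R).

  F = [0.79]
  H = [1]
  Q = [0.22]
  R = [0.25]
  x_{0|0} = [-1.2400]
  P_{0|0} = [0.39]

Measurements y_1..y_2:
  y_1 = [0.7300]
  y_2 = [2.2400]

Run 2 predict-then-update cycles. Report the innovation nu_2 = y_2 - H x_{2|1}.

innov = [2.1366]

step 1: x^-=[-0.9796]  P^-=[0.4634]  S=[0.7134]  K=[0.6496]  nu=[1.7096]  x^+=[0.1309]  P^+=[0.1624]
step 2: x^-=[0.1034]  P^-=[0.3213]  S=[0.5713]  K=[0.5624]  nu=[2.1366]  x^+=[1.3051]  P^+=[0.1406]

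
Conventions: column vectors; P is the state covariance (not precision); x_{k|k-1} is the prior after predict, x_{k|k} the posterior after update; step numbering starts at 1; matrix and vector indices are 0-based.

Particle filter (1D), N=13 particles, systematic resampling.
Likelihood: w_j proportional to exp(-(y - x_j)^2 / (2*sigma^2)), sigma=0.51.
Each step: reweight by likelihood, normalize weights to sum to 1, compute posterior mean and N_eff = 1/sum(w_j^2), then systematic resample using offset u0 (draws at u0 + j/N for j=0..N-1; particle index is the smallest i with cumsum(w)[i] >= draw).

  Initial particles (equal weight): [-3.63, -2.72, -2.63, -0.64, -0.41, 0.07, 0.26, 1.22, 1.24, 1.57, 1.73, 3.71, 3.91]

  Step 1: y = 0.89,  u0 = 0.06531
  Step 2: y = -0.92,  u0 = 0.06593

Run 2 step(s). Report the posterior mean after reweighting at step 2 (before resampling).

step 1: w=[0.0000, 0.0000, 0.0000, 0.0036, 0.0127, 0.0897, 0.1523, 0.2650, 0.2582, 0.1343, 0.0842, 0.0000, 0.0000]  mean=1.0383  Neff=5.1699  idx=[5, 6, 6, 7, 7, 7, 8, 8, 8, 8, 9, 9, 10]
step 2: w=[0.5231, 0.2368, 0.2368, 0.0005, 0.0005, 0.0005, 0.0004, 0.0004, 0.0004, 0.0004, 0.0000, 0.0000, 0.0000]  mean=0.1639  Neff=2.5924  idx=[0, 0, 0, 0, 0, 0, 1, 1, 1, 1, 2, 2, 2]

post_mean = 0.1639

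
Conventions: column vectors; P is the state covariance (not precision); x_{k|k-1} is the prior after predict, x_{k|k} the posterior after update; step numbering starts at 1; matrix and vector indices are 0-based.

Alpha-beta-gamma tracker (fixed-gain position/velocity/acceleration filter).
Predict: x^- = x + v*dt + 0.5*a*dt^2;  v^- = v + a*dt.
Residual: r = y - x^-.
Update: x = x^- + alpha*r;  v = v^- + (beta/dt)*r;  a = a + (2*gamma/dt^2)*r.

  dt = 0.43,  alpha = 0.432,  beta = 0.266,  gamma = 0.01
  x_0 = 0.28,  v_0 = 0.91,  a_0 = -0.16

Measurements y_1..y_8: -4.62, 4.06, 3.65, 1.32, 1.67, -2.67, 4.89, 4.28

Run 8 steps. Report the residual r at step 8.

step 1: x_pred=0.6565  r=-5.2765  x^+=-1.6229  v^+=-2.4229  a^+=-0.7307
step 2: x_pred=-2.7323  r=6.7923  x^+=0.2020  v^+=1.4647  a^+=0.0040
step 3: x_pred=0.8321  r=2.8179  x^+=2.0495  v^+=3.2095  a^+=0.3088
step 4: x_pred=3.4581  r=-2.1381  x^+=2.5344  v^+=2.0197  a^+=0.0775
step 5: x_pred=3.4101  r=-1.7401  x^+=2.6584  v^+=0.9766  a^+=-0.1107
step 6: x_pred=3.0680  r=-5.7380  x^+=0.5892  v^+=-2.6206  a^+=-0.7314
step 7: x_pred=-0.6053  r=5.4953  x^+=1.7687  v^+=0.4643  a^+=-0.1370
step 8: x_pred=1.9557  r=2.3243  x^+=2.9598  v^+=1.8432  a^+=0.1144

resid = 2.3243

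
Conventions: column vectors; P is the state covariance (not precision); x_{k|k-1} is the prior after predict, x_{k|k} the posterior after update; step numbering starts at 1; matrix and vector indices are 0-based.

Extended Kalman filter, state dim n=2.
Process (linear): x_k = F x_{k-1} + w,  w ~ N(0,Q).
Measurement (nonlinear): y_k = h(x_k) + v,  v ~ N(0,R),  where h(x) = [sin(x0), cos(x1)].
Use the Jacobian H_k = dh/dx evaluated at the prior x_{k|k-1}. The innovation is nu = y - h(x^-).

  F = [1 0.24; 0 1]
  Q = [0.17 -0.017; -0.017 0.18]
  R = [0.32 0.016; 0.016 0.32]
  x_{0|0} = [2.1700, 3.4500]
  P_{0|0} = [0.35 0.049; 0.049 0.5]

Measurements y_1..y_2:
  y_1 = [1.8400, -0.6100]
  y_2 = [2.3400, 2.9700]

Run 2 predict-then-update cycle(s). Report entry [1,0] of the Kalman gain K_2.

step 1: x^-=[2.9980, 3.4500]  P^-=[0.5723 0.1520; 0.1520 0.6800]  H_jac=[-0.9897 0.0000; 0.0000 0.3035]  S=[0.8806 -0.0297; -0.0297 0.3827]  K=[-0.6408 0.0709; -0.1531 0.5275]  nu=[1.6969, 0.3428]  x^+=[1.9349, 3.3711]  P^+=[0.2061 0.0410; 0.0410 0.5481]
step 2: x^-=[2.7439, 3.3711]  P^-=[0.4273 0.1555; 0.1555 0.7281]  H_jac=[-0.9220 0.0000; 0.0000 0.2275]  S=[0.6832 -0.0166; -0.0166 0.3577]  K=[-0.5749 0.0722; -0.1988 0.4539]  nu=[1.9527, 3.9438]  x^+=[1.9061, 4.7729]  P^+=[0.1983 0.0611; 0.0611 0.6244]

K[1,0] = -0.1988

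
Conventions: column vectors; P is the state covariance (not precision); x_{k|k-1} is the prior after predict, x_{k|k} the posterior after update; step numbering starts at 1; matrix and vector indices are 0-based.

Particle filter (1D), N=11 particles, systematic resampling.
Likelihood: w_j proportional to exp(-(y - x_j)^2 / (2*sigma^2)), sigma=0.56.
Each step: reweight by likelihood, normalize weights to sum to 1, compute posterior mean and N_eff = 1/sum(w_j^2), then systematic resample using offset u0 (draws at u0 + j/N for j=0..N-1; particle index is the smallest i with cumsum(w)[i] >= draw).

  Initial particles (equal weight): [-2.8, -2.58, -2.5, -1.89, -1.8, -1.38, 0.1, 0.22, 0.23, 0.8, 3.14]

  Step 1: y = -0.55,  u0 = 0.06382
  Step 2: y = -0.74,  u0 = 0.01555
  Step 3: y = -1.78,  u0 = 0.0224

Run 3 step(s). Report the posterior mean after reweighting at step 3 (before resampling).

post_mean = -1.4762

step 1: w=[0.0002, 0.0008, 0.0013, 0.0316, 0.0458, 0.1843, 0.2818, 0.2147, 0.2095, 0.0302, 0.0000]  mean=-0.2542  Neff=4.8232  idx=[4, 5, 5, 6, 6, 6, 7, 7, 8, 8, 9]
step 2: w=[0.0536, 0.1673, 0.1673, 0.1044, 0.1044, 0.1044, 0.0740, 0.0740, 0.0717, 0.0717, 0.0073]  mean=-0.4555  Neff=8.8640  idx=[0, 1, 1, 2, 2, 3, 4, 5, 6, 7, 9]
step 3: w=[0.2429, 0.1883, 0.1883, 0.1883, 0.1883, 0.0009, 0.0009, 0.0009, 0.0004, 0.0004, 0.0004]  mean=-1.4762  Neff=4.9786  idx=[0, 0, 0, 1, 1, 2, 2, 3, 3, 4, 4]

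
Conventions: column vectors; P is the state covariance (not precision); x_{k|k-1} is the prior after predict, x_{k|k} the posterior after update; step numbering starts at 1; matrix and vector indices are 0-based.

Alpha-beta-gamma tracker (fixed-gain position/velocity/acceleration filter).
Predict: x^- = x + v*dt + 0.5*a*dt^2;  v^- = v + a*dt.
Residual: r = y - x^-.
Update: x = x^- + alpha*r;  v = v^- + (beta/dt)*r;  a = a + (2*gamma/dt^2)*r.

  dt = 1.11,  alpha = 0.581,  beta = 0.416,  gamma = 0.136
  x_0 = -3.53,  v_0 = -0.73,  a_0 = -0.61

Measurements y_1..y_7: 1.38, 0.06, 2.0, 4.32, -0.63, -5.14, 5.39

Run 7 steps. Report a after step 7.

a_post = 0.1129

step 1: x_pred=-4.7161  r=6.0961  x^+=-1.1743  v^+=0.8776  a^+=0.7358
step 2: x_pred=0.2531  r=-0.1931  x^+=0.1409  v^+=1.6219  a^+=0.6931
step 3: x_pred=2.3682  r=-0.3682  x^+=2.1543  v^+=2.2533  a^+=0.6119
step 4: x_pred=5.0324  r=-0.7124  x^+=4.6185  v^+=2.6655  a^+=0.4546
step 5: x_pred=7.8572  r=-8.4872  x^+=2.9261  v^+=-0.0107  a^+=-1.4191
step 6: x_pred=2.0400  r=-7.1800  x^+=-2.1316  v^+=-4.2768  a^+=-3.0041
step 7: x_pred=-8.7295  r=14.1195  x^+=-0.5261  v^+=-2.3197  a^+=0.1129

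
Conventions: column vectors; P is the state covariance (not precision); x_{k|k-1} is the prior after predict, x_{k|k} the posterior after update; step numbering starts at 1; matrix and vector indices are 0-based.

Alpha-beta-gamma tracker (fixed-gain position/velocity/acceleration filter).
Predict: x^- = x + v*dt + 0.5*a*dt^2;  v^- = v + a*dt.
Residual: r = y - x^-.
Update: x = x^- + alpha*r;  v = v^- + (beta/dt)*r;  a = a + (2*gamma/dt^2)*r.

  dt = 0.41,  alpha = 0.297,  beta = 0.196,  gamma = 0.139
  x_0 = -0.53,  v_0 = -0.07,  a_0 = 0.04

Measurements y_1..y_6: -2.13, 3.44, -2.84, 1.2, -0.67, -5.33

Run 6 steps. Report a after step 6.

step 1: x_pred=-0.5553  r=-1.5747  x^+=-1.0230  v^+=-0.8064  a^+=-2.5641
step 2: x_pred=-1.5691  r=5.0091  x^+=-0.0814  v^+=0.5369  a^+=5.7199
step 3: x_pred=0.6195  r=-3.4595  x^+=-0.4080  v^+=1.2283  a^+=-0.0013
step 4: x_pred=0.0955  r=1.1045  x^+=0.4235  v^+=1.7557  a^+=1.8252
step 5: x_pred=1.2968  r=-1.9668  x^+=0.7127  v^+=1.5639  a^+=-1.4274
step 6: x_pred=1.2339  r=-6.5639  x^+=-0.7156  v^+=-2.1592  a^+=-12.2826

a_post = -12.2826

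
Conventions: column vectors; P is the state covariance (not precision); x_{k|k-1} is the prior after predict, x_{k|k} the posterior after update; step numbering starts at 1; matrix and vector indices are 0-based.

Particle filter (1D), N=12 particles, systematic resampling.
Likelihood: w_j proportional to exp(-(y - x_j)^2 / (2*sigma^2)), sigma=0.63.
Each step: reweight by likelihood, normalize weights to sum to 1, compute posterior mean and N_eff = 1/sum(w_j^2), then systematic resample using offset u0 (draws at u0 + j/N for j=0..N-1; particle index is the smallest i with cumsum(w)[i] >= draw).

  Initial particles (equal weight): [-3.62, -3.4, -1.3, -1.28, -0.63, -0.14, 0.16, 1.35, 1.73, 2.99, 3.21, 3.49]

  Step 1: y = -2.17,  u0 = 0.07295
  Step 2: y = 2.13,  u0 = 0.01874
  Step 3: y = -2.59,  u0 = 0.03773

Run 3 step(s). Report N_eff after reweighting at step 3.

step 1: w=[0.0687, 0.1443, 0.3740, 0.3577, 0.0489, 0.0054, 0.0010, 0.0000, 0.0000, 0.0000, 0.0000, 0.0000]  mean=-1.7146  Neff=3.3808  idx=[1, 1, 2, 2, 2, 2, 2, 3, 3, 3, 3, 4]
step 2: w=[0.0000, 0.0000, 0.0051, 0.0051, 0.0051, 0.0051, 0.0051, 0.0061, 0.0061, 0.0061, 0.0061, 0.9501]  mean=-0.6629  Neff=1.1074  idx=[5, 11, 11, 11, 11, 11, 11, 11, 11, 11, 11, 11]
step 3: w=[0.5855, 0.0377, 0.0377, 0.0377, 0.0377, 0.0377, 0.0377, 0.0377, 0.0377, 0.0377, 0.0377, 0.0377]  mean=-1.0223  Neff=2.7903  idx=[0, 0, 0, 0, 0, 0, 0, 1, 4, 6, 8, 10]

N_eff = 2.7903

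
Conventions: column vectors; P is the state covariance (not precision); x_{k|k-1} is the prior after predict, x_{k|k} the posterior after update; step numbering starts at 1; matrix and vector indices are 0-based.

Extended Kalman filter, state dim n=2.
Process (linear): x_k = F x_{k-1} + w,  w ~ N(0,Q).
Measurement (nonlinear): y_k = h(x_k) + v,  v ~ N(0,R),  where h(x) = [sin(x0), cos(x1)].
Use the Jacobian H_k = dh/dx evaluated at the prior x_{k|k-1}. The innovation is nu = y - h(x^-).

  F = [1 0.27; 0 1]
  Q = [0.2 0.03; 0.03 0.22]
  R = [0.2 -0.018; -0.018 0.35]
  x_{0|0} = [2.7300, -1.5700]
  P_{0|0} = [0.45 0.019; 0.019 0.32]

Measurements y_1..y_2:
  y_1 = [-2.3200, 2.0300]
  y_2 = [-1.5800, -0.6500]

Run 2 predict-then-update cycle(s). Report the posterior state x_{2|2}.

x_post = [4.5058, -0.6903]

step 1: x^-=[2.3061, -1.5700]  P^-=[0.6836 0.1354; 0.1354 0.5400]  H_jac=[-0.6708 0.0000; 0.0000 1.0000]  S=[0.5076 -0.1088; -0.1088 0.8900]  K=[-0.8942 0.0428; -0.0502 0.6006]  nu=[-3.0616, 2.0292]  x^+=[5.1306, -0.1977]  P^+=[0.2678 0.0311; 0.0311 0.2111]
step 2: x^-=[5.0773, -0.1977]  P^-=[0.4999 0.1181; 0.1181 0.4311]  H_jac=[0.3568 0.0000; 0.0000 0.1964]  S=[0.2637 -0.0097; -0.0097 0.3666]  K=[0.6796 0.0813; 0.1685 0.2354]  nu=[-0.6458, -1.6305]  x^+=[4.5058, -0.6903]  P^+=[0.3768 0.0826; 0.0826 0.4041]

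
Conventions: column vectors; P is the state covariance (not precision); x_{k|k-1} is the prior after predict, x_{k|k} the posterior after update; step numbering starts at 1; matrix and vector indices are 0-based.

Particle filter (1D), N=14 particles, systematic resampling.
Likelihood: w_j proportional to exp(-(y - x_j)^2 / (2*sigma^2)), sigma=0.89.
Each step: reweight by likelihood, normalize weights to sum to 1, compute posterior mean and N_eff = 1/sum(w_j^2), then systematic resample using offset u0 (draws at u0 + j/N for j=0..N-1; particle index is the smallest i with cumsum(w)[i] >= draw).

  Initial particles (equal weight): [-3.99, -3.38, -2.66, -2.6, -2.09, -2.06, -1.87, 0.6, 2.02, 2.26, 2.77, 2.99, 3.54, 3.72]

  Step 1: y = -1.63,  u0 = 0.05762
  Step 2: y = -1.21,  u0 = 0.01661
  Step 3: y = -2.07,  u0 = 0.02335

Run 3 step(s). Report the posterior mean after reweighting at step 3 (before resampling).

step 1: w=[0.0074, 0.0361, 0.1276, 0.1377, 0.2181, 0.2218, 0.2404, 0.0108, 0.0001, 0.0000, 0.0000, 0.0000, 0.0000, 0.0000]  mean=-2.2046  Neff=5.2275  idx=[2, 2, 3, 3, 4, 4, 4, 5, 5, 5, 6, 6, 6, 6]
step 2: w=[0.0336, 0.0336, 0.0374, 0.0374, 0.0776, 0.0776, 0.0776, 0.0802, 0.0802, 0.0802, 0.0961, 0.0961, 0.0961, 0.0961]  mean=-2.0746  Neff=12.5939  idx=[0, 2, 4, 5, 6, 6, 7, 8, 9, 10, 11, 11, 12, 13]
step 3: w=[0.0594, 0.0620, 0.0740, 0.0740, 0.0740, 0.0740, 0.0740, 0.0740, 0.0740, 0.0722, 0.0722, 0.0722, 0.0722, 0.0722]  mean=-2.0694  Neff=13.9449  idx=[0, 1, 2, 3, 4, 5, 6, 7, 8, 9, 10, 11, 12, 13]

post_mean = -2.0694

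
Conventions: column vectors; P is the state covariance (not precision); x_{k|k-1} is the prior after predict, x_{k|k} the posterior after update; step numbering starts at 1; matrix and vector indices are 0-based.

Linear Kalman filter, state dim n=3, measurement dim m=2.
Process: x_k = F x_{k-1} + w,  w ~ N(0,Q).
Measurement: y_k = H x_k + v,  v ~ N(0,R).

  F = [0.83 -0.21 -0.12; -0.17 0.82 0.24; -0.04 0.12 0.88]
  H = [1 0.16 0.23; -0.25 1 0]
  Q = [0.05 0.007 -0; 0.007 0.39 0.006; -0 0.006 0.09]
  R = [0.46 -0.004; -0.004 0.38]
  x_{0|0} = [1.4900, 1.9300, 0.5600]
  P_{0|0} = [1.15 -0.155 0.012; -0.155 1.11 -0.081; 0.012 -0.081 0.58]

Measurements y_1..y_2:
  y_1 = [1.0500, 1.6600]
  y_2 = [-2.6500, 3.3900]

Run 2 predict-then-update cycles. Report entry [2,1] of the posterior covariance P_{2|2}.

step 1: x^-=[0.7642, 1.4637, 0.6648]  P^-=[0.9471 -0.4594 -0.1192; -0.4594 1.2134 0.1911; -0.1192 0.1911 0.5405]  S=[1.2790 -0.4369; -0.4369 1.8823]  K=[0.5813 -0.2349; 0.0738 0.7228; 0.0739 0.1345]  nu=[-0.1013, 0.3874]  x^+=[0.6143, 1.7362, 0.7094]  P^+=[0.2916 -0.0187 -0.0880; -0.0187 0.2697 0.0288; -0.0880 0.0288 0.5082]
step 2: x^-=[0.0601, 1.4895, 0.8081]  P^-=[0.2956 -0.1322 -0.1426; -0.1322 0.6328 0.1785; -0.1426 0.1785 0.5003]  S=[0.7035 -0.0544; -0.0544 1.0974]  K=[0.3302 -0.1715; 0.0614 0.6098; 0.0166 0.1959]  nu=[-3.1343, 1.9155]  x^+=[-1.3034, 2.4651, 1.1315]  P^+=[0.1805 -0.0214 -0.1062; -0.0214 0.2261 0.0478; -0.1062 0.0478 0.4584]

P_post[2,1] = 0.0478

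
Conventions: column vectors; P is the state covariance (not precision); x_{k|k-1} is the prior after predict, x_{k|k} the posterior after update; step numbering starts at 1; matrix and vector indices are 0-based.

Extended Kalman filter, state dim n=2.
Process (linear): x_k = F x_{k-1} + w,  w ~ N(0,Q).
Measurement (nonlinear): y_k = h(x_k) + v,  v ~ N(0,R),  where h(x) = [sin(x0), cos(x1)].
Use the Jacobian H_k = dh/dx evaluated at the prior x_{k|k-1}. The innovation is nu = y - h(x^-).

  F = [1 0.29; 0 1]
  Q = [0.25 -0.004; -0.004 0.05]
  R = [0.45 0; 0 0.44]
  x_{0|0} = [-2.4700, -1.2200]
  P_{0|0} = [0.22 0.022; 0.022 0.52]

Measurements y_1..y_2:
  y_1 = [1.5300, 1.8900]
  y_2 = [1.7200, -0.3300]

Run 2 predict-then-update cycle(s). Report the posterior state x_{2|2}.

x_post = [-4.4804, -0.9658]

step 1: x^-=[-2.8238, -1.2200]  P^-=[0.5265 0.1688; 0.1688 0.5700]  H_jac=[-0.9499 0.0000; 0.0000 0.9391]  S=[0.9251 -0.1506; -0.1506 0.9427]  K=[-0.5270 0.0840; -0.0831 0.5546]  nu=[1.8425, 1.5464]  x^+=[-3.6648, -0.5155]  P^+=[0.2496 0.0393; 0.0393 0.2598]
step 2: x^-=[-3.8143, -0.5155]  P^-=[0.5443 0.1107; 0.1107 0.3098]  H_jac=[-0.7821 0.0000; 0.0000 0.4930]  S=[0.7830 -0.0427; -0.0427 0.5153]  K=[-0.5404 0.0611; -0.0949 0.2885]  nu=[1.0969, -1.2001]  x^+=[-4.4804, -0.9658]  P^+=[0.3109 0.0546; 0.0546 0.2575]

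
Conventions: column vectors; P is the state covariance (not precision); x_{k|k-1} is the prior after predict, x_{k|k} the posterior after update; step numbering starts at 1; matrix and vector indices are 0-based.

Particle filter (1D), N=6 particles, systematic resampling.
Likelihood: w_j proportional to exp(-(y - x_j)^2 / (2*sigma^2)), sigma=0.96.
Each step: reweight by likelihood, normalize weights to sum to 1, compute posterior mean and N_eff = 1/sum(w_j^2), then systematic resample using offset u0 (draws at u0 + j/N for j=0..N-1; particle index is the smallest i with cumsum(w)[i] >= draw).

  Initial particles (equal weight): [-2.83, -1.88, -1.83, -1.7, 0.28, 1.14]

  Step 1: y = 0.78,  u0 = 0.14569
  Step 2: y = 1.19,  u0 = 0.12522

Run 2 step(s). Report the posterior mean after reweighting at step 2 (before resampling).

step 1: w=[0.0005, 0.0114, 0.0132, 0.0188, 0.4625, 0.4937]  mean=0.6135  Neff=2.1821  idx=[4, 4, 4, 5, 5, 5]
step 2: w=[0.1300, 0.1300, 0.1300, 0.2034, 0.2034, 0.2034]  mean=0.8047  Neff=5.7223  idx=[0, 2, 3, 4, 4, 5]

post_mean = 0.8047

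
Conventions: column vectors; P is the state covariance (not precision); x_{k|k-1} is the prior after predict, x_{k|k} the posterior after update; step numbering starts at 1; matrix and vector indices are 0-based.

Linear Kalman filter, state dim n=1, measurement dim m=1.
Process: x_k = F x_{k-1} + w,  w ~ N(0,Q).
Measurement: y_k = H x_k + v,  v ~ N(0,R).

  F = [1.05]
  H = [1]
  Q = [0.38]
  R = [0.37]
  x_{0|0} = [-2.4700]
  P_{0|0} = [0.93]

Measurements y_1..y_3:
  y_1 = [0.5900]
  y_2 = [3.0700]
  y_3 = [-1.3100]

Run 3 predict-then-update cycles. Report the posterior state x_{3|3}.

x_post = [-0.0755]

step 1: x^-=[-2.5935]  P^-=[1.4053]  S=[1.7753]  K=[0.7916]  nu=[3.1835]  x^+=[-0.0735]  P^+=[0.2929]
step 2: x^-=[-0.0772]  P^-=[0.7029]  S=[1.0729]  K=[0.6551]  nu=[3.1472]  x^+=[1.9847]  P^+=[0.2424]
step 3: x^-=[2.0839]  P^-=[0.6472]  S=[1.0172]  K=[0.6363]  nu=[-3.3939]  x^+=[-0.0755]  P^+=[0.2354]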